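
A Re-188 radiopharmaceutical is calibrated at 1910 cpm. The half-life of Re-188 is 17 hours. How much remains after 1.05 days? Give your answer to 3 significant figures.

684 cpm

Convert the elapsed time: 1.05 days = 25.2 hours.
Number of half-lives: n = 25.2/17 ≈ 1.4824.
Remaining = 1910 × (1/2)^1.4824 = 1910 × 0.3579 ≈ 683.6 cpm.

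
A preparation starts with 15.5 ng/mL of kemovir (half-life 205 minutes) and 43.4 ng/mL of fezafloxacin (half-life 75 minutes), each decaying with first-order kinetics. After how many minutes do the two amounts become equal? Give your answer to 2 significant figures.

180 minutes

Set 15.5·(1/2)^(t/205) = 43.4·(1/2)^(t/75).
Taking log₂: log₂(15.5/43.4) = t·(1/205 − 1/75).
log₂(0.35714) = -1.4854; 1/205 − 1/75 = -0.0084553.
t = -1.4854 / -0.0084553 ≈ 175.68 minutes.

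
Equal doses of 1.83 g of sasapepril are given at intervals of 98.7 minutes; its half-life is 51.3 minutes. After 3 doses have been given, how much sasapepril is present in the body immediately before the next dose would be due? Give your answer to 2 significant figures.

The 3 doses were given 296.1, 197.4, 98.7 minutes ago.
Total = 1.83·(1/2)^(296.1/51.3) + 1.83·(1/2)^(197.4/51.3) + 1.83·(1/2)^(98.7/51.3)
      = 0.033491 + 0.12709 + 0.48225 ≈ 0.64283 g.

0.64 g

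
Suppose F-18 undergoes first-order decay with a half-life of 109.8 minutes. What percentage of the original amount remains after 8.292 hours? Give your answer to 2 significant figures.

4.3%

8.292 hours = 497.52 minutes.
n = 497.52/109.8 ≈ 4.5311 half-lives.
Fraction remaining = (1/2)^4.5311 ≈ 0.04325, i.e. 4.325%.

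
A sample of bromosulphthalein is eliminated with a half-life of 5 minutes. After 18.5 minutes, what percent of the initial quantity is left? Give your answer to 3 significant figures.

n = 18.5/5 ≈ 3.7 half-lives.
Fraction remaining = (1/2)^3.7 ≈ 0.076947, i.e. 7.6947%.

7.69%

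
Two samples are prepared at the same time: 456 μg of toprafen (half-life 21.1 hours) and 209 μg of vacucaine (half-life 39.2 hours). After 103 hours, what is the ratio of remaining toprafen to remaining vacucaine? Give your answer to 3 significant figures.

0.457

toprafen: 456 × (1/2)^(103/21.1) = 456 × (1/2)^4.8815 ≈ 15.47 μg.
vacucaine: 209 × (1/2)^(103/39.2) = 209 × (1/2)^2.6276 ≈ 33.82 μg.
Ratio ≈ 15.47 / 33.82 ≈ 0.45741.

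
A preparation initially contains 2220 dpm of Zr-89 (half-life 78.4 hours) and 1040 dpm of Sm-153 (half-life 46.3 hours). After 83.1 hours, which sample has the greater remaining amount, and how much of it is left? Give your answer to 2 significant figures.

Zr-89: 2220 × (1/2)^1.0599 ≈ 1064.8 dpm.
Sm-153: 1040 × (1/2)^1.7948 ≈ 299.74 dpm.
Zr-89 has more remaining, at ≈ 1064.8 dpm.

Zr-89, 1100 dpm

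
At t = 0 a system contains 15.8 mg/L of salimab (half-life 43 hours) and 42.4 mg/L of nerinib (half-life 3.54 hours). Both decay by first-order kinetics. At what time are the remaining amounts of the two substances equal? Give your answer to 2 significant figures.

5.5 hours

Set 15.8·(1/2)^(t/43) = 42.4·(1/2)^(t/3.54).
Taking log₂: log₂(15.8/42.4) = t·(1/43 − 1/3.54).
log₂(0.37264) = -1.4241; 1/43 − 1/3.54 = -0.25923.
t = -1.4241 / -0.25923 ≈ 5.4937 hours.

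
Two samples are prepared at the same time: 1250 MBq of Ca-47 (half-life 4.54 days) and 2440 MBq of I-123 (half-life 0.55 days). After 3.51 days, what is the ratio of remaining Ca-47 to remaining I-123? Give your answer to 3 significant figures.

25.0

Ca-47: 1250 × (1/2)^(3.51/4.54) = 1250 × (1/2)^0.77313 ≈ 731.43 MBq.
I-123: 2440 × (1/2)^(3.51/0.55) = 2440 × (1/2)^6.3818 ≈ 29.26 MBq.
Ratio ≈ 731.43 / 29.26 ≈ 24.998.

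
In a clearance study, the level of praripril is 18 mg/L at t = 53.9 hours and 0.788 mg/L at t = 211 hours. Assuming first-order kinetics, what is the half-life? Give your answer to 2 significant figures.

Over Δt = 211 − 53.9 = 157.1 hours, the level fell by a factor of 18/0.788 ≈ 22.843.
n = log₂(22.843) ≈ 4.5137 half-lives, so t½ = 157.1/4.5137 ≈ 34.805 hours.

35 hours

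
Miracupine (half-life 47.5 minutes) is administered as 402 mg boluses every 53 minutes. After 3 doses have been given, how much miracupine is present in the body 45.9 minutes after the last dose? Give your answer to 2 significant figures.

340 mg

The 3 doses were given 151.9, 98.9, 45.9 minutes ago.
Total = 402·(1/2)^(151.9/47.5) + 402·(1/2)^(98.9/47.5) + 402·(1/2)^(45.9/47.5)
      = 43.809 + 94.94 + 205.75 ≈ 344.5 mg.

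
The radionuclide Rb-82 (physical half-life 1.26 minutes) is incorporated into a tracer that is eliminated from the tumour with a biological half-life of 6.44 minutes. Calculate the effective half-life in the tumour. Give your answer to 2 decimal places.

1.05 minutes

1/t_eff = 1/t_phys + 1/t_biol = 1/1.26 + 1/6.44 = 0.94893 per minute.
t_eff = 1.26 × 6.44 / (1.26 + 6.44) ≈ 1.0538 minutes.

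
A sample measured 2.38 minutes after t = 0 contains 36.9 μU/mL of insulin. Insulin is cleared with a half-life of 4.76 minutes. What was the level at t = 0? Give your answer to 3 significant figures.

Number of half-lives elapsed: n = 2.38/4.76 ≈ 0.5.
A₀ = A × 2^n = 36.9 × 2^0.5 = 36.9 × 1.4142 ≈ 52.184 μU/mL.

52.2 μU/mL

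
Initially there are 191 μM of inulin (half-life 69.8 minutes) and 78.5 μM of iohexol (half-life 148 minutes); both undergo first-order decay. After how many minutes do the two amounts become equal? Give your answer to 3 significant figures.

Set 191·(1/2)^(t/69.8) = 78.5·(1/2)^(t/148).
Taking log₂: log₂(191/78.5) = t·(1/69.8 − 1/148).
log₂(2.4331) = 1.2828; 1/69.8 − 1/148 = 0.0075699.
t = 1.2828 / 0.0075699 ≈ 169.46 minutes.

169 minutes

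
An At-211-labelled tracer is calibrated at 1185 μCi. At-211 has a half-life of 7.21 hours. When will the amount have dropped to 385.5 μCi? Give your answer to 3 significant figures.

11.7 hours

Fraction remaining = 385.5/1185 ≈ 0.32532.
n = log₂(1185/385.5) = ln(3.0739)/ln 2 ≈ 1.6201 half-lives.
t = n × t½ = 1.6201 × 7.21 ≈ 11.681 hours.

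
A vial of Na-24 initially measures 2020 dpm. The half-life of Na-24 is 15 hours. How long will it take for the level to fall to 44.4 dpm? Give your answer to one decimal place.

Fraction remaining = 44.4/2020 ≈ 0.02198.
n = log₂(2020/44.4) = ln(45.495)/ln 2 ≈ 5.5077 half-lives.
t = n × t½ = 5.5077 × 15 ≈ 82.615 hours.

82.6 hours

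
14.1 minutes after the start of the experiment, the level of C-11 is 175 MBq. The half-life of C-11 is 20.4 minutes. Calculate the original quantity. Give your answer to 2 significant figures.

280 MBq

Number of half-lives elapsed: n = 14.1/20.4 ≈ 0.69118.
A₀ = A × 2^n = 175 × 2^0.69118 = 175 × 1.6146 ≈ 282.55 MBq.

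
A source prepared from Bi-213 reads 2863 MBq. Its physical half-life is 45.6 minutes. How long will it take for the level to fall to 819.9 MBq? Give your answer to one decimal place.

Fraction remaining = 819.9/2863 ≈ 0.28638.
n = log₂(2863/819.9) = ln(3.4919)/ln 2 ≈ 1.804 half-lives.
t = n × t½ = 1.804 × 45.6 ≈ 82.263 minutes.

82.3 minutes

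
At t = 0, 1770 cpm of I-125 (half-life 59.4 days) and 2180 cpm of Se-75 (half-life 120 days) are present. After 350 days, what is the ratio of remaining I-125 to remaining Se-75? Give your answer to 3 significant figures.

I-125: 1770 × (1/2)^(350/59.4) = 1770 × (1/2)^5.8923 ≈ 29.801 cpm.
Se-75: 2180 × (1/2)^(350/120) = 2180 × (1/2)^2.9167 ≈ 288.7 cpm.
Ratio ≈ 29.801 / 288.7 ≈ 0.10322.

0.103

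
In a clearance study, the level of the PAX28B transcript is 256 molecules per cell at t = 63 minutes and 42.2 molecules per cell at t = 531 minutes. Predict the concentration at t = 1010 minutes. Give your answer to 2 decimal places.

6.67 molecules per cell

Over Δt = 531 − 63 = 468 minutes, the level fell by a factor of 256/42.2 ≈ 6.0664.
n = log₂(6.0664) ≈ 2.6008 half-lives, so t½ = 468/2.6008 ≈ 179.94 minutes.
From t = 531 to t = 1010: 42.2 × (1/2)^((1010−531)/179.94) ≈ 6.6678 molecules per cell.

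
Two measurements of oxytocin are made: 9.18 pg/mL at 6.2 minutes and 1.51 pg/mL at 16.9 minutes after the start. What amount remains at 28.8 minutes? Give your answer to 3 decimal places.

0.203 pg/mL

Over Δt = 16.9 − 6.2 = 10.7 minutes, the level fell by a factor of 9.18/1.51 ≈ 6.0795.
n = log₂(6.0795) ≈ 2.6039 half-lives, so t½ = 10.7/2.6039 ≈ 4.1091 minutes.
From t = 16.9 to t = 28.8: 1.51 × (1/2)^((28.8−16.9)/4.1091) ≈ 0.20286 pg/mL.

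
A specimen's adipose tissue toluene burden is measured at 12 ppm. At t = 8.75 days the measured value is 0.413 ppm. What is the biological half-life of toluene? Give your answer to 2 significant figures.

A/A₀ = 0.413/12 ≈ 0.034417.
n = log₂(29.056) ≈ 4.8607 half-lives elapsed in 8.75 days.
t½ = 8.75/4.8607 ≈ 1.8001 days.

1.8 days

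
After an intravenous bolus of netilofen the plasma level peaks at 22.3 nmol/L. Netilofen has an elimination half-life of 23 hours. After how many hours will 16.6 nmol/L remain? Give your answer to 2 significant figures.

9.8 hours

Fraction remaining = 16.6/22.3 ≈ 0.74439.
n = log₂(22.3/16.6) = ln(1.3434)/ln 2 ≈ 0.42586 half-lives.
t = n × t½ = 0.42586 × 23 ≈ 9.7948 hours.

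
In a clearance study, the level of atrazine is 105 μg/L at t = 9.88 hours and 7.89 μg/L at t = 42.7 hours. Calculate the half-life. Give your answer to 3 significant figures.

Over Δt = 42.7 − 9.88 = 32.82 hours, the level fell by a factor of 105/7.89 ≈ 13.308.
n = log₂(13.308) ≈ 3.7342 half-lives, so t½ = 32.82/3.7342 ≈ 8.789 hours.

8.79 hours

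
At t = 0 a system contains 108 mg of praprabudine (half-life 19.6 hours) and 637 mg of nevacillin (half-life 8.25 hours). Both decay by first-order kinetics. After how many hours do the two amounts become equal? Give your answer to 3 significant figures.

36.5 hours

Set 108·(1/2)^(t/19.6) = 637·(1/2)^(t/8.25).
Taking log₂: log₂(108/637) = t·(1/19.6 − 1/8.25).
log₂(0.16954) = -2.5603; 1/19.6 − 1/8.25 = -0.070192.
t = -2.5603 / -0.070192 ≈ 36.475 hours.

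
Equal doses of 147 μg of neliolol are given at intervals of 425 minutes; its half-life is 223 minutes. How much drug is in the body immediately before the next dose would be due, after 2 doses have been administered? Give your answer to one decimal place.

The 2 doses were given 850, 425 minutes ago.
Total = 147·(1/2)^(850/223) + 147·(1/2)^(425/223)
      = 10.469 + 39.229 ≈ 49.698 μg.

49.7 μg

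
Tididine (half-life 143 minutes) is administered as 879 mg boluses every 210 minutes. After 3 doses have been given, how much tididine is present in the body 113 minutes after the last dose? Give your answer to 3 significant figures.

The 3 doses were given 533, 323, 113 minutes ago.
Total = 879·(1/2)^(533/143) + 879·(1/2)^(323/143) + 879·(1/2)^(113/143)
      = 66.369 + 183.67 + 508.29 ≈ 758.33 mg.

758 mg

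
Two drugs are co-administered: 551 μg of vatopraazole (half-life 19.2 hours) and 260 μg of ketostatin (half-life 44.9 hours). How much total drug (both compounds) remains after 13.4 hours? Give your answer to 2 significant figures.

550 μg

vatopraazole: 551 × (1/2)^(13.4/19.2) = 551 × (1/2)^0.69792 ≈ 339.67 μg.
ketostatin: 260 × (1/2)^(13.4/44.9) = 260 × (1/2)^0.29844 ≈ 211.41 μg.
Total = 339.67 + 211.41 ≈ 551.08 μg.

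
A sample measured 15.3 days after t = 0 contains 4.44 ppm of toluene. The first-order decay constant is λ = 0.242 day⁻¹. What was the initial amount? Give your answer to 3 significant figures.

t½ = ln 2 / λ = 0.69315 / 0.242 ≈ 2.8642 days.
Number of half-lives elapsed: n = 15.3/2.8642 ≈ 5.3417.
A₀ = A × 2^n = 4.44 × 2^5.3417 = 4.44 × 40.553 ≈ 180.05 ppm.

180 ppm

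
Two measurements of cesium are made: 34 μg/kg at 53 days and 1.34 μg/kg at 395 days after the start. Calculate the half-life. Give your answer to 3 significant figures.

Over Δt = 395 − 53 = 342 days, the level fell by a factor of 34/1.34 ≈ 25.373.
n = log₂(25.373) ≈ 4.6652 half-lives, so t½ = 342/4.6652 ≈ 73.308 days.

73.3 days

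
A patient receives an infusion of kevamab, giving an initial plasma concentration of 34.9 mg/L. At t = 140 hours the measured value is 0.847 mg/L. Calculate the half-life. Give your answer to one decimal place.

A/A₀ = 0.847/34.9 ≈ 0.024269.
n = log₂(41.204) ≈ 5.3647 half-lives elapsed in 140 hours.
t½ = 140/5.3647 ≈ 26.096 hours.

26.1 hours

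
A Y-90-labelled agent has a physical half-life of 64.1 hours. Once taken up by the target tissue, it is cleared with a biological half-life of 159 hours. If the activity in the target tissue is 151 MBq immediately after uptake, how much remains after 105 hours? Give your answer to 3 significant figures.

1/t_eff = 1/t_phys + 1/t_biol = 1/64.1 + 1/159 = 0.02189 per hour.
t_eff = 64.1 × 159 / (64.1 + 159) ≈ 45.683 hours.
Remaining = 151 × (1/2)^(105/45.683) = 151 × (1/2)^2.2984 ≈ 30.696 MBq.

30.7 MBq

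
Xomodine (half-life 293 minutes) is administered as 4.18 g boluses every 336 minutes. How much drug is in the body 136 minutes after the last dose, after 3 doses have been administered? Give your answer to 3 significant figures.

5.02 g

The 3 doses were given 808, 472, 136 minutes ago.
Total = 4.18·(1/2)^(808/293) + 4.18·(1/2)^(472/293) + 4.18·(1/2)^(136/293)
      = 0.61806 + 1.3685 + 3.03 ≈ 5.0166 g.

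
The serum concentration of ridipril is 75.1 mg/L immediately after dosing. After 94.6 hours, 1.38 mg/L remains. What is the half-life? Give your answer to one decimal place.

16.4 hours

A/A₀ = 1.38/75.1 ≈ 0.018375.
n = log₂(54.42) ≈ 5.7661 half-lives elapsed in 94.6 hours.
t½ = 94.6/5.7661 ≈ 16.406 hours.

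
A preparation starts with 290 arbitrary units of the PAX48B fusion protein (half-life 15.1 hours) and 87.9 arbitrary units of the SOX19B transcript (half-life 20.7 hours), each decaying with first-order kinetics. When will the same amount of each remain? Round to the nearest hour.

96 hours

Set 290·(1/2)^(t/15.1) = 87.9·(1/2)^(t/20.7).
Taking log₂: log₂(290/87.9) = t·(1/15.1 − 1/20.7).
log₂(3.2992) = 1.7221; 1/15.1 − 1/20.7 = 0.017916.
t = 1.7221 / 0.017916 ≈ 96.122 hours.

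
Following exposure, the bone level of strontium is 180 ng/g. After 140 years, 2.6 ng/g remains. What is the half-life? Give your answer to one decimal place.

22.9 years

A/A₀ = 2.6/180 ≈ 0.014444.
n = log₂(69.231) ≈ 6.1133 half-lives elapsed in 140 years.
t½ = 140/6.1133 ≈ 22.901 years.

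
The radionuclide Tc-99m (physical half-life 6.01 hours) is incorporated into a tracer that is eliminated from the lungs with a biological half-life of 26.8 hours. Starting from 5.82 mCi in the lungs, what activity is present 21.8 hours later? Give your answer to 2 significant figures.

1/t_eff = 1/t_phys + 1/t_biol = 1/6.01 + 1/26.8 = 0.2037 per hour.
t_eff = 6.01 × 26.8 / (6.01 + 26.8) ≈ 4.9091 hours.
Remaining = 5.82 × (1/2)^(21.8/4.9091) = 5.82 × (1/2)^4.4407 ≈ 0.268 mCi.

0.27 mCi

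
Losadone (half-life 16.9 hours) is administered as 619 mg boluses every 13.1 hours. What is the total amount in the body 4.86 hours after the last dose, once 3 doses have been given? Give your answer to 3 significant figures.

977 mg

The 3 doses were given 31.06, 17.96, 4.86 hours ago.
Total = 619·(1/2)^(31.06/16.9) + 619·(1/2)^(17.96/16.9) + 619·(1/2)^(4.86/16.9)
      = 173.16 + 296.33 + 507.13 ≈ 976.62 mg.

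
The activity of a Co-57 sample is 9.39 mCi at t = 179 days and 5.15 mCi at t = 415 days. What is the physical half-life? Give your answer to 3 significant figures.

Over Δt = 415 − 179 = 236 days, the level fell by a factor of 9.39/5.15 ≈ 1.8233.
n = log₂(1.8233) ≈ 0.86655 half-lives, so t½ = 236/0.86655 ≈ 272.34 days.

272 days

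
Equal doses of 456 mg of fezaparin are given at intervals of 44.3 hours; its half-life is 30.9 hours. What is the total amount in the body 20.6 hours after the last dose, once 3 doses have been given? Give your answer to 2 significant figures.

430 mg

The 3 doses were given 109.2, 64.9, 20.6 hours ago.
Total = 456·(1/2)^(109.2/30.9) + 456·(1/2)^(64.9/30.9) + 456·(1/2)^(20.6/30.9)
      = 39.367 + 106.34 + 287.26 ≈ 432.97 mg.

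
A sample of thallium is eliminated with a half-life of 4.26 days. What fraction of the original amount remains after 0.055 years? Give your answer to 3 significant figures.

0.0381

0.055 years = 20.075 days.
n = 20.075/4.26 ≈ 4.7124 half-lives.
Fraction remaining = (1/2)^4.7124 ≈ 0.038143.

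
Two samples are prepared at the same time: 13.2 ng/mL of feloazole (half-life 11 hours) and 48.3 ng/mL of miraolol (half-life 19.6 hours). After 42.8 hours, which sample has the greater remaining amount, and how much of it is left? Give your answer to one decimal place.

feloazole: 13.2 × (1/2)^3.8909 ≈ 0.8898 ng/mL.
miraolol: 48.3 × (1/2)^2.1837 ≈ 10.632 ng/mL.
Miraolol has more remaining, at ≈ 10.632 ng/mL.

miraolol, 10.6 ng/mL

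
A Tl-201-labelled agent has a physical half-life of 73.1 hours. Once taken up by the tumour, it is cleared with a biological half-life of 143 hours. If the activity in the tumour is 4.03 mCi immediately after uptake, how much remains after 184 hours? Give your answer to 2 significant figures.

0.29 mCi

1/t_eff = 1/t_phys + 1/t_biol = 1/73.1 + 1/143 = 0.020673 per hour.
t_eff = 73.1 × 143 / (73.1 + 143) ≈ 48.373 hours.
Remaining = 4.03 × (1/2)^(184/48.373) = 4.03 × (1/2)^3.8038 ≈ 0.28856 mCi.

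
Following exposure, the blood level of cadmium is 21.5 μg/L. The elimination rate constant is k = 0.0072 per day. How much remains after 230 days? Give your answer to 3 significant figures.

4.10 μg/L

t½ = ln 2 / k = 0.69315 / 0.0072 ≈ 96.27 days.
Number of half-lives: n = 230/96.27 ≈ 2.3891.
Remaining = 21.5 × (1/2)^2.3891 = 21.5 × 0.1909 ≈ 4.1044 μg/L.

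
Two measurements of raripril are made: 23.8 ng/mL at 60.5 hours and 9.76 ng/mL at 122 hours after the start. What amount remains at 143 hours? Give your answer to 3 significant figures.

7.20 ng/mL

Over Δt = 122 − 60.5 = 61.5 hours, the level fell by a factor of 23.8/9.76 ≈ 2.4385.
n = log₂(2.4385) ≈ 1.286 half-lives, so t½ = 61.5/1.286 ≈ 47.822 hours.
From t = 122 to t = 143: 9.76 × (1/2)^((143−122)/47.822) ≈ 7.1988 ng/mL.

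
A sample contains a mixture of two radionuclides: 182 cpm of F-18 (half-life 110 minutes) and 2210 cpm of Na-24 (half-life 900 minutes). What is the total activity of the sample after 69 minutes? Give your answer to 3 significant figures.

2210 cpm

F-18: 182 × (1/2)^(69/110) = 182 × (1/2)^0.62727 ≈ 117.83 cpm.
Na-24: 2210 × (1/2)^(69/900) = 2210 × (1/2)^0.076667 ≈ 2095.6 cpm.
Total = 117.83 + 2095.6 ≈ 2213.5 cpm.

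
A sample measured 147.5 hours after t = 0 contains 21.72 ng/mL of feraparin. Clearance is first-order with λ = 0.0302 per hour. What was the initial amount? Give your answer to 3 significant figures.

1870 ng/mL

t½ = ln 2 / λ = 0.69315 / 0.0302 ≈ 22.952 hours.
Number of half-lives elapsed: n = 147.5/22.952 ≈ 6.4265.
A₀ = A × 2^n = 21.72 × 2^6.4265 = 21.72 × 86.013 ≈ 1868.2 ng/mL.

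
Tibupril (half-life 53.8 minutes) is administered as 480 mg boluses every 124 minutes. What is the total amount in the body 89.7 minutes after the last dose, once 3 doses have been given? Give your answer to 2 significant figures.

The 3 doses were given 337.7, 213.7, 89.7 minutes ago.
Total = 480·(1/2)^(337.7/53.8) + 480·(1/2)^(213.7/53.8) + 480·(1/2)^(89.7/53.8)
      = 6.19 + 30.585 + 151.13 ≈ 187.9 mg.

190 mg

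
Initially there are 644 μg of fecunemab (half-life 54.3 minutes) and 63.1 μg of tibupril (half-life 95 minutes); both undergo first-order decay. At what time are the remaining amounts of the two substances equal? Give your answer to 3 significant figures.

Set 644·(1/2)^(t/54.3) = 63.1·(1/2)^(t/95).
Taking log₂: log₂(644/63.1) = t·(1/54.3 − 1/95).
log₂(10.206) = 3.3513; 1/54.3 − 1/95 = 0.0078899.
t = 3.3513 / 0.0078899 ≈ 424.76 minutes.

425 minutes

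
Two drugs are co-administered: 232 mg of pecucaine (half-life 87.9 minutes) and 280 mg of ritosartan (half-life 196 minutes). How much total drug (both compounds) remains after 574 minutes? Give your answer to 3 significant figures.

39.3 mg

pecucaine: 232 × (1/2)^(574/87.9) = 232 × (1/2)^6.5301 ≈ 2.5103 mg.
ritosartan: 280 × (1/2)^(574/196) = 280 × (1/2)^2.9286 ≈ 36.776 mg.
Total = 2.5103 + 36.776 ≈ 39.287 mg.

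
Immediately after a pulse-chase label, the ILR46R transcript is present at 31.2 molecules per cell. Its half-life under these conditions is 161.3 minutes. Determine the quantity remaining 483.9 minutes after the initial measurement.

Elapsed time is 3 half-lives (483.9/161.3).
Each half-life halves the amount: 31.2 × (1/2)^3 = 31.2/8 = 3.9 molecules per cell.

3.9 molecules per cell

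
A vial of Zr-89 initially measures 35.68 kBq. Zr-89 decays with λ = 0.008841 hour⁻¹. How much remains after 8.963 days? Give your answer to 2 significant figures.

t½ = ln 2 / λ = 0.69315 / 0.008841 ≈ 78.401 hours.
Convert the elapsed time: 8.963 days = 215.112 hours.
Number of half-lives: n = 215.112/78.401 ≈ 2.7437.
Remaining = 35.68 × (1/2)^2.7437 = 35.68 × 0.1493 ≈ 5.327 kBq.

5.3 kBq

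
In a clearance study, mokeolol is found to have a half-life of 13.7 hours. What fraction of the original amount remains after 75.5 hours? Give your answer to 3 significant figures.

n = 75.5/13.7 ≈ 5.5109 half-lives.
Fraction remaining = (1/2)^5.5109 ≈ 0.02193.

0.0219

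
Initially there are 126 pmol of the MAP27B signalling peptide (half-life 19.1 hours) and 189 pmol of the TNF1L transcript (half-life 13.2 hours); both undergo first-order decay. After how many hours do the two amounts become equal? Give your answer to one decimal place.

Set 126·(1/2)^(t/19.1) = 189·(1/2)^(t/13.2).
Taking log₂: log₂(126/189) = t·(1/19.1 − 1/13.2).
log₂(0.66667) = -0.58496; 1/19.1 − 1/13.2 = -0.023402.
t = -0.58496 / -0.023402 ≈ 24.997 hours.

25.0 hours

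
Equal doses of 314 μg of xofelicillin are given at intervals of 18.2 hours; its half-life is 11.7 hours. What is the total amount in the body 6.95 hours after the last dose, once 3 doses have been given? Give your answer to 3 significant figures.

303 μg

The 3 doses were given 43.35, 25.15, 6.95 hours ago.
Total = 314·(1/2)^(43.35/11.7) + 314·(1/2)^(25.15/11.7) + 314·(1/2)^(6.95/11.7)
      = 24.075 + 70.769 + 208.02 ≈ 302.87 μg.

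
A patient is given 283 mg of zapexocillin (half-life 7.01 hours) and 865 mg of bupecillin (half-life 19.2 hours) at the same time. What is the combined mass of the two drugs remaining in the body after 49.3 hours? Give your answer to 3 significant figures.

148 mg

zapexocillin: 283 × (1/2)^(49.3/7.01) = 283 × (1/2)^7.0328 ≈ 2.1612 mg.
bupecillin: 865 × (1/2)^(49.3/19.2) = 865 × (1/2)^2.5677 ≈ 145.9 mg.
Total = 2.1612 + 145.9 ≈ 148.06 mg.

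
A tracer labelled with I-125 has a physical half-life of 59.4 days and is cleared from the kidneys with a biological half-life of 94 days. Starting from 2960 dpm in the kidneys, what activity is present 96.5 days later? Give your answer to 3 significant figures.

471 dpm

1/t_eff = 1/t_phys + 1/t_biol = 1/59.4 + 1/94 = 0.027473 per day.
t_eff = 59.4 × 94 / (59.4 + 94) ≈ 36.399 days.
Remaining = 2960 × (1/2)^(96.5/36.399) = 2960 × (1/2)^2.6512 ≈ 471.2 dpm.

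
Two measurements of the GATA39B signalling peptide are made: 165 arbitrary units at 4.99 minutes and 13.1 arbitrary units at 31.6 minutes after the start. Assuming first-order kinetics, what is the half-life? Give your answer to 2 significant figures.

Over Δt = 31.6 − 4.99 = 26.61 minutes, the level fell by a factor of 165/13.1 ≈ 12.595.
n = log₂(12.595) ≈ 3.6548 half-lives, so t½ = 26.61/3.6548 ≈ 7.2808 minutes.

7.3 minutes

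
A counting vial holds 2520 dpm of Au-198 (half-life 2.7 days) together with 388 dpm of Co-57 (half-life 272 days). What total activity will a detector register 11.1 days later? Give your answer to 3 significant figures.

Au-198: 2520 × (1/2)^(11.1/2.7) = 2520 × (1/2)^4.1111 ≈ 145.83 dpm.
Co-57: 388 × (1/2)^(11.1/272) = 388 × (1/2)^0.040809 ≈ 377.18 dpm.
Total = 145.83 + 377.18 ≈ 523 dpm.

523 dpm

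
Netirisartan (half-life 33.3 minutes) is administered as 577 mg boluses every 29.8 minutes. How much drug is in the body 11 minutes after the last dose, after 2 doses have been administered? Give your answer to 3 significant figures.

The 2 doses were given 40.8, 11 minutes ago.
Total = 577·(1/2)^(40.8/33.3) + 577·(1/2)^(11/33.3)
      = 246.8 + 458.92 ≈ 705.72 mg.

706 mg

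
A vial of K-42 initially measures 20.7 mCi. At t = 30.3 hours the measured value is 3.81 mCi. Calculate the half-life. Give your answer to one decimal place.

12.4 hours

A/A₀ = 3.81/20.7 ≈ 0.18406.
n = log₂(5.4331) ≈ 2.4418 half-lives elapsed in 30.3 hours.
t½ = 30.3/2.4418 ≈ 12.409 hours.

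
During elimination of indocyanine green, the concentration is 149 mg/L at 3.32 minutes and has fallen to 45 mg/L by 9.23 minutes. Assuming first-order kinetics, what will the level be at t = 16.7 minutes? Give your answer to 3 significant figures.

Over Δt = 9.23 − 3.32 = 5.91 minutes, the level fell by a factor of 149/45 ≈ 3.3111.
n = log₂(3.3111) ≈ 1.7273 half-lives, so t½ = 5.91/1.7273 ≈ 3.4215 minutes.
From t = 9.23 to t = 16.7: 45 × (1/2)^((16.7−9.23)/3.4215) ≈ 9.908 mg/L.

9.91 mg/L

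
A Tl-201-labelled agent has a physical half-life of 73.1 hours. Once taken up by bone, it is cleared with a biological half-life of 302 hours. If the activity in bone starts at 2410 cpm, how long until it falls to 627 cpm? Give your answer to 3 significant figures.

1/t_eff = 1/t_phys + 1/t_biol = 1/73.1 + 1/302 = 0.016991 per hour.
t_eff = 73.1 × 302 / (73.1 + 302) ≈ 58.854 hours.
n = log₂(2410/627) ≈ 1.9425; t = 1.9425 × 58.854 ≈ 114.32 hours.

114 hours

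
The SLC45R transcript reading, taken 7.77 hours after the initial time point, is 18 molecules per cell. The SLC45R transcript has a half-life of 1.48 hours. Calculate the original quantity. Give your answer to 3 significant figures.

685 molecules per cell

Number of half-lives elapsed: n = 7.77/1.48 ≈ 5.25.
A₀ = A × 2^n = 18 × 2^5.25 = 18 × 38.055 ≈ 684.98 molecules per cell.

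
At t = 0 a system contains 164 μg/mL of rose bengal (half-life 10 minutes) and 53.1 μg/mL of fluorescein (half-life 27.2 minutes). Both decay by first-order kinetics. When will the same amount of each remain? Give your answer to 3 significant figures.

25.7 minutes

Set 164·(1/2)^(t/10) = 53.1·(1/2)^(t/27.2).
Taking log₂: log₂(164/53.1) = t·(1/10 − 1/27.2).
log₂(3.0885) = 1.6269; 1/10 − 1/27.2 = 0.063235.
t = 1.6269 / 0.063235 ≈ 25.728 minutes.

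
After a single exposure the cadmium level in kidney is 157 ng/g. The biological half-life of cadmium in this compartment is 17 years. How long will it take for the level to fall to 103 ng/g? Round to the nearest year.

10 years

Fraction remaining = 103/157 ≈ 0.65605.
n = log₂(157/103) = ln(1.5243)/ln 2 ≈ 0.60812 half-lives.
t = n × t½ = 0.60812 × 17 ≈ 10.338 years.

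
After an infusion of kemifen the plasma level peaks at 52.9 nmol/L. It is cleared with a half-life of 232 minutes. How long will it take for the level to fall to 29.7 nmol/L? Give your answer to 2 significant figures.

190 minutes

Fraction remaining = 29.7/52.9 ≈ 0.56144.
n = log₂(52.9/29.7) = ln(1.7811)/ln 2 ≈ 0.8328 half-lives.
t = n × t½ = 0.8328 × 232 ≈ 193.21 minutes.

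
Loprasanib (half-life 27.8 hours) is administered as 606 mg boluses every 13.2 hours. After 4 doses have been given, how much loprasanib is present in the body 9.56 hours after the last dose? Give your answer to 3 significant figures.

1250 mg

The 4 doses were given 49.16, 35.96, 22.76, 9.56 hours ago.
Total = 606·(1/2)^(49.16/27.8) + 606·(1/2)^(35.96/27.8) + 606·(1/2)^(22.76/27.8) + 606·(1/2)^(9.56/27.8)
      = 177.89 + 247.22 + 343.57 + 477.48 ≈ 1246.2 mg.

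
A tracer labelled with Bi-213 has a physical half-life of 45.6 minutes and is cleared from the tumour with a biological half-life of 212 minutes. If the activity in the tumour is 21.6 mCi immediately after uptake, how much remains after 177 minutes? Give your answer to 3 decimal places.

0.822 mCi

1/t_eff = 1/t_phys + 1/t_biol = 1/45.6 + 1/212 = 0.026647 per minute.
t_eff = 45.6 × 212 / (45.6 + 212) ≈ 37.528 minutes.
Remaining = 21.6 × (1/2)^(177/37.528) = 21.6 × (1/2)^4.7165 ≈ 0.82158 mCi.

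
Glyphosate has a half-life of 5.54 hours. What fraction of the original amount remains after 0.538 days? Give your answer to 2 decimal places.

0.20

0.538 days = 12.912 hours.
n = 12.912/5.54 ≈ 2.3307 half-lives.
Fraction remaining = (1/2)^2.3307 ≈ 0.19879.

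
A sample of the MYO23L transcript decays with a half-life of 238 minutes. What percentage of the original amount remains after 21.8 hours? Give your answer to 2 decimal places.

2.22%

21.8 hours = 1308 minutes.
n = 1308/238 ≈ 5.4958 half-lives.
Fraction remaining = (1/2)^5.4958 ≈ 0.022162, i.e. 2.2162%.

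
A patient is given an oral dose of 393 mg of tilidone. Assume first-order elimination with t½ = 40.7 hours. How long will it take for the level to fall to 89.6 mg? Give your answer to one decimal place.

86.8 hours

Fraction remaining = 89.6/393 ≈ 0.22799.
n = log₂(393/89.6) = ln(4.3862)/ln 2 ≈ 2.133 half-lives.
t = n × t½ = 2.133 × 40.7 ≈ 86.811 hours.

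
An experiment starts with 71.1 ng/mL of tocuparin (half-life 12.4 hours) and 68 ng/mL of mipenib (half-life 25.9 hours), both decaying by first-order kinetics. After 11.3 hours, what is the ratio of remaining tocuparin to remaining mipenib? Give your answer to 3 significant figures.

0.752

tocuparin: 71.1 × (1/2)^(11.3/12.4) = 71.1 × (1/2)^0.91129 ≈ 37.805 ng/mL.
mipenib: 68 × (1/2)^(11.3/25.9) = 68 × (1/2)^0.43629 ≈ 50.254 ng/mL.
Ratio ≈ 37.805 / 50.254 ≈ 0.75227.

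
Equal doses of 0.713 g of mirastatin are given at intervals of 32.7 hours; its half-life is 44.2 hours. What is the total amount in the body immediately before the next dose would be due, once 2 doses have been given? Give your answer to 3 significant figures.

The 2 doses were given 65.4, 32.7 hours ago.
Total = 0.713·(1/2)^(65.4/44.2) + 0.713·(1/2)^(32.7/44.2)
      = 0.25567 + 0.42695 ≈ 0.68262 g.

0.683 g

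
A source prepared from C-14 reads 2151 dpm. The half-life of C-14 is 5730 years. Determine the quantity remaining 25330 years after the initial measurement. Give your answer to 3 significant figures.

100 dpm

Number of half-lives: n = 25330/5730 ≈ 4.4206.
Remaining = 2151 × (1/2)^4.4206 = 2151 × 0.046695 ≈ 100.44 dpm.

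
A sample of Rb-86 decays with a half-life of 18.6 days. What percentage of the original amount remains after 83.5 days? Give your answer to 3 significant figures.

n = 83.5/18.6 ≈ 4.4892 half-lives.
Fraction remaining = (1/2)^4.4892 ≈ 0.044525, i.e. 4.4525%.

4.45%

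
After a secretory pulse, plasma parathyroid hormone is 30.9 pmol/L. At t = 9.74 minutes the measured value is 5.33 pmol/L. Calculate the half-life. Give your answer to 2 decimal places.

A/A₀ = 5.33/30.9 ≈ 0.17249.
n = log₂(5.7974) ≈ 2.5354 half-lives elapsed in 9.74 minutes.
t½ = 9.74/2.5354 ≈ 3.8416 minutes.

3.84 minutes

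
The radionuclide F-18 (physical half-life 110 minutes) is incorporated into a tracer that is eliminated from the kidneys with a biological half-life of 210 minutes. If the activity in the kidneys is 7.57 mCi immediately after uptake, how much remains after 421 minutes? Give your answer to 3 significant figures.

1/t_eff = 1/t_phys + 1/t_biol = 1/110 + 1/210 = 0.013853 per minute.
t_eff = 110 × 210 / (110 + 210) ≈ 72.188 minutes.
Remaining = 7.57 × (1/2)^(421/72.188) = 7.57 × (1/2)^5.832 ≈ 0.13289 mCi.

0.133 mCi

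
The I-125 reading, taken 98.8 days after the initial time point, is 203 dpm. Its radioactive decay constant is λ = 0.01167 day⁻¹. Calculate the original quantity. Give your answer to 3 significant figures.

t½ = ln 2 / λ = 0.69315 / 0.01167 ≈ 59.396 days.
Number of half-lives elapsed: n = 98.8/59.396 ≈ 1.6634.
A₀ = A × 2^n = 203 × 2^1.6634 = 203 × 3.1677 ≈ 643.04 dpm.

643 dpm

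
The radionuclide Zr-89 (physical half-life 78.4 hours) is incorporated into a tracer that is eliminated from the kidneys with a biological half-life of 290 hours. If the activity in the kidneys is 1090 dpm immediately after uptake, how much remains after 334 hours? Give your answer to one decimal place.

1/t_eff = 1/t_phys + 1/t_biol = 1/78.4 + 1/290 = 0.016203 per hour.
t_eff = 78.4 × 290 / (78.4 + 290) ≈ 61.716 hours.
Remaining = 1090 × (1/2)^(334/61.716) = 1090 × (1/2)^5.4119 ≈ 25.602 dpm.

25.6 dpm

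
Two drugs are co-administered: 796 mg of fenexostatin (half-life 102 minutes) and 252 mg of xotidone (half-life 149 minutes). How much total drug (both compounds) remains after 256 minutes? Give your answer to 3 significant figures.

fenexostatin: 796 × (1/2)^(256/102) = 796 × (1/2)^2.5098 ≈ 139.76 mg.
xotidone: 252 × (1/2)^(256/149) = 252 × (1/2)^1.7181 ≈ 76.594 mg.
Total = 139.76 + 76.594 ≈ 216.36 mg.

216 mg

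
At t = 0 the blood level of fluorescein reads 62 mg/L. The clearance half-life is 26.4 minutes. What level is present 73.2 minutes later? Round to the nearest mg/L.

9 mg/L

Number of half-lives: n = 73.2/26.4 ≈ 2.7727.
Remaining = 62 × (1/2)^2.7727 = 62 × 0.14633 ≈ 9.0723 mg/L.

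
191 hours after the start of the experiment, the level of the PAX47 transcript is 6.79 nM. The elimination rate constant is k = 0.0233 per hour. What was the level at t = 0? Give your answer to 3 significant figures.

t½ = ln 2 / k = 0.69315 / 0.0233 ≈ 29.749 hours.
Number of half-lives elapsed: n = 191/29.749 ≈ 6.4204.
A₀ = A × 2^n = 6.79 × 2^6.4204 = 6.79 × 85.653 ≈ 581.58 nM.

582 nM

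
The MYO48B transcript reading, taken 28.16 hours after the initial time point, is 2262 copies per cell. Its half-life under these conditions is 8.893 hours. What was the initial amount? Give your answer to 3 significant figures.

Number of half-lives elapsed: n = 28.16/8.893 ≈ 3.1665.
A₀ = A × 2^n = 2262 × 2^3.1665 = 2262 × 8.9789 ≈ 20310 copies per cell.

20300 copies per cell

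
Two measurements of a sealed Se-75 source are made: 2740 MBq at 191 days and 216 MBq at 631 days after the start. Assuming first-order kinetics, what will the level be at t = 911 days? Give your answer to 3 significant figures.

Over Δt = 631 − 191 = 440 days, the level fell by a factor of 2740/216 ≈ 12.685.
n = log₂(12.685) ≈ 3.6651 half-lives, so t½ = 440/3.6651 ≈ 120.05 days.
From t = 631 to t = 911: 216 × (1/2)^((911−631)/120.05) ≈ 42.89 MBq.

42.9 MBq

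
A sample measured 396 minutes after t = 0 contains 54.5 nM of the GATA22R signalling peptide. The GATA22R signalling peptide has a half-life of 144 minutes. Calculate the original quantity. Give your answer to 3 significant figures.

Number of half-lives elapsed: n = 396/144 ≈ 2.75.
A₀ = A × 2^n = 54.5 × 2^2.75 = 54.5 × 6.7272 ≈ 366.63 nM.

367 nM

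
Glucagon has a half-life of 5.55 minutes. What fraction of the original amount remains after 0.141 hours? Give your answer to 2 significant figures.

0.141 hours = 8.46 minutes.
n = 8.46/5.55 ≈ 1.5243 half-lives.
Fraction remaining = (1/2)^1.5243 ≈ 0.34764.

0.35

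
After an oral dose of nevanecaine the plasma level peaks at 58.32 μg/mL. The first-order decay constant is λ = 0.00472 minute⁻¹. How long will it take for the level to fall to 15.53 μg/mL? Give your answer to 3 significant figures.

280 minutes

t½ = ln 2 / λ = 0.69315 / 0.00472 ≈ 146.85 minutes.
Fraction remaining = 15.53/58.32 ≈ 0.26629.
n = log₂(58.32/15.53) = ln(3.7553)/ln 2 ≈ 1.9089 half-lives.
t = n × t½ = 1.9089 × 146.85 ≈ 280.33 minutes.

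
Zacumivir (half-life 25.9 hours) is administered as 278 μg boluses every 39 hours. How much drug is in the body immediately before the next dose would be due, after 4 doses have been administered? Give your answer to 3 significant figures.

The 4 doses were given 156, 117, 78, 39 hours ago.
Total = 278·(1/2)^(156/25.9) + 278·(1/2)^(117/25.9) + 278·(1/2)^(78/25.9) + 278·(1/2)^(39/25.9)
      = 4.2746 + 12.139 + 34.472 + 97.894 ≈ 148.78 μg.

149 μg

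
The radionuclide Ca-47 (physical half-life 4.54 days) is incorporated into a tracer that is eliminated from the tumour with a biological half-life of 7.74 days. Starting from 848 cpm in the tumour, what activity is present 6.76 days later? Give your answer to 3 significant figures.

1/t_eff = 1/t_phys + 1/t_biol = 1/4.54 + 1/7.74 = 0.34946 per day.
t_eff = 4.54 × 7.74 / (4.54 + 7.74) ≈ 2.8615 days.
Remaining = 848 × (1/2)^(6.76/2.8615) = 848 × (1/2)^2.3624 ≈ 164.91 cpm.

165 cpm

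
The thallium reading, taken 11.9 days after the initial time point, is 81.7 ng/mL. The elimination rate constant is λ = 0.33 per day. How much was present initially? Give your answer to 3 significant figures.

t½ = ln 2 / λ = 0.69315 / 0.33 ≈ 2.1004 days.
Number of half-lives elapsed: n = 11.9/2.1004 ≈ 5.6655.
A₀ = A × 2^n = 81.7 × 2^5.6655 = 81.7 × 50.754 ≈ 4146.6 ng/mL.

4150 ng/mL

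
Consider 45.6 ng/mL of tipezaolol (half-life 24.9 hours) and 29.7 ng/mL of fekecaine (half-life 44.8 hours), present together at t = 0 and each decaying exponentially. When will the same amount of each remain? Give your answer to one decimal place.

Set 45.6·(1/2)^(t/24.9) = 29.7·(1/2)^(t/44.8).
Taking log₂: log₂(45.6/29.7) = t·(1/24.9 − 1/44.8).
log₂(1.5354) = 0.61857; 1/24.9 − 1/44.8 = 0.017839.
t = 0.61857 / 0.017839 ≈ 34.675 hours.

34.7 hours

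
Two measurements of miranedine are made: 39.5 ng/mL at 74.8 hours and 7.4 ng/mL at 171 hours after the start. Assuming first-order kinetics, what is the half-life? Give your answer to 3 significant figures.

39.8 hours

Over Δt = 171 − 74.8 = 96.2 hours, the level fell by a factor of 39.5/7.4 ≈ 5.3378.
n = log₂(5.3378) ≈ 2.4163 half-lives, so t½ = 96.2/2.4163 ≈ 39.814 hours.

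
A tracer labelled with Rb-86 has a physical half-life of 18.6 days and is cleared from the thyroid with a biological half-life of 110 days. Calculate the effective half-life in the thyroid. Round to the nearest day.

16 days

1/t_eff = 1/t_phys + 1/t_biol = 1/18.6 + 1/110 = 0.062854 per day.
t_eff = 18.6 × 110 / (18.6 + 110) ≈ 15.91 days.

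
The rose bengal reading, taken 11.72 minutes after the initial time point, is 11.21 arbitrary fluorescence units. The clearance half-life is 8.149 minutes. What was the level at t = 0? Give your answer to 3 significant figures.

30.4 arbitrary fluorescence units

Number of half-lives elapsed: n = 11.72/8.149 ≈ 1.4382.
A₀ = A × 2^n = 11.21 × 2^1.4382 = 11.21 × 2.7099 ≈ 30.377 arbitrary fluorescence units.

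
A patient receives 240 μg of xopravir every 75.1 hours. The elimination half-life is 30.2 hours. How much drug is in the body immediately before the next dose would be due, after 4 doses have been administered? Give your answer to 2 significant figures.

The 4 doses were given 300.4, 225.3, 150.2, 75.1 hours ago.
Total = 240·(1/2)^(300.4/30.2) + 240·(1/2)^(225.3/30.2) + 240·(1/2)^(150.2/30.2) + 240·(1/2)^(75.1/30.2)
      = 0.24314 + 1.3628 + 7.639 + 42.818 ≈ 52.063 μg.

52 μg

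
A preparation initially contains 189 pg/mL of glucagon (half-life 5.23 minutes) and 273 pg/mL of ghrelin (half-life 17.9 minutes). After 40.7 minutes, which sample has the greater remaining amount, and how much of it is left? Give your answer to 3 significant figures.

ghrelin, 56.5 pg/mL

glucagon: 189 × (1/2)^7.782 ≈ 0.85869 pg/mL.
ghrelin: 273 × (1/2)^2.2737 ≈ 56.454 pg/mL.
Ghrelin has more remaining, at ≈ 56.454 pg/mL.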